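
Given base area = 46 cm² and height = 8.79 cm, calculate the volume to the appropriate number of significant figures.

4.0 × 10^2 cm³

volume = 46 cm² × 8.79 cm = 404.34 cm³.
46 has 2 significant figures; 8.79 has 3.
Division/multiplication keeps the fewest: 2 significant figures.
Rounded: 4.0 × 10^2 cm³.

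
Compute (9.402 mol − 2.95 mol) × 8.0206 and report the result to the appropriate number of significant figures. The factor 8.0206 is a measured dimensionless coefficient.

51.7 mol

9.402 mol − 2.95 mol = 6.452 mol; the difference is limited to 2 decimal places (3 s.f.).
Carrying full precision, 6.452 × 8.0206 = 51.7489112 mol; 8.0206 has 5 s.f., so the result keeps min(3, 5) = 3 s.f.
Rounded to 3 significant figures: 51.7 mol.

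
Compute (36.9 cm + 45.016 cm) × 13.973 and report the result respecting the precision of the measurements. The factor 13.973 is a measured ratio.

36.9 cm + 45.016 cm = 81.916 cm; the sum is limited to 1 decimal place (3 s.f.).
Carrying full precision, 81.916 × 13.973 = 1144.612268 cm; 13.973 has 5 s.f., so the result keeps min(3, 5) = 3 s.f.
Rounded to 3 significant figures: 1.14 × 10^3 cm.

1.14 × 10^3 cm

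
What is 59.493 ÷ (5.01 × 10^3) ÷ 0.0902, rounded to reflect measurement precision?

59.493 ÷ (5.01 × 10^3) ÷ 0.0902 = 0.131650225049…
Multiplication/division keeps the fewest significant figures: 59.493 → 5 s.f., 5.01 × 10^3 → 3 s.f., 0.0902 → 3 s.f.; limit is 3.
Rounded to 3 significant figures: 0.132.

0.132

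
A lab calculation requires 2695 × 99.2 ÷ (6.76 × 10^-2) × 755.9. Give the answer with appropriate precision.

2.99 × 10^9

2695 × 99.2 ÷ (6.76 × 10^-2) × 755.9 = 2.98942795266 × 10^9…
Multiplication/division keeps the fewest significant figures: 2695 → 4 s.f., 99.2 → 3 s.f., 6.76 × 10^-2 → 3 s.f., 755.9 → 4 s.f.; limit is 3.
Rounded to 3 significant figures: 2.99 × 10^9.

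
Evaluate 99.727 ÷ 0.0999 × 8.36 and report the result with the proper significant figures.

8.35 × 10³

99.727 ÷ 0.0999 × 8.36 = 8345.52272272…
Multiplication/division keeps the fewest significant figures: 99.727 → 5 s.f., 0.0999 → 3 s.f., 8.36 → 3 s.f.; limit is 3.
Rounded to 3 significant figures: 8.35 × 10³.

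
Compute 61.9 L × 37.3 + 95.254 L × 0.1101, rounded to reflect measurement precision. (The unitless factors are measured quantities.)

2.32 × 10^3 L

61.9 × 37.3 = 2308.87 → 2.31 × 10^3 L (3 s.f., last digit at the 10^1 place).
95.254 × 0.1101 = 10.4874654 → 10.49 L (4 s.f., last digit at the 10^-2 place).
Sum: 2319.3574654 L; keep the coarser place, 10^1.
Result: 2.32 × 10^3 L.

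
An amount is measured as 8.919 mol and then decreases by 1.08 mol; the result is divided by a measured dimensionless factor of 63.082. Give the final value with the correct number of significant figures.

0.124 mol

8.919 mol − 1.08 mol = 7.839 mol; the difference is limited to 2 decimal places (3 s.f.).
Carrying full precision, 7.839 ÷ 63.082 = 0.124266827304… mol; 63.082 has 5 s.f., so the result keeps min(3, 5) = 3 s.f.
Rounded to 3 significant figures: 0.124 mol.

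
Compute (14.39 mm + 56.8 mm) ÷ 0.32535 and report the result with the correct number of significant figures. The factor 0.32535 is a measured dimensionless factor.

14.39 mm + 56.8 mm = 71.19 mm; the sum is limited to 1 decimal place (3 s.f.).
Carrying full precision, 71.19 ÷ 0.32535 = 218.810511757… mm; 0.32535 has 5 s.f., so the result keeps min(3, 5) = 3 s.f.
Rounded to 3 significant figures: 219 mm.

219 mm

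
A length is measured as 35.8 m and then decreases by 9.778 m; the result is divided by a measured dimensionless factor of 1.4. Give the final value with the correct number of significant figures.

19 m

35.8 m − 9.778 m = 26.022 m; the difference is limited to 1 decimal place (3 s.f.).
Carrying full precision, 26.022 ÷ 1.4 = 18.5871428571… m; 1.4 has 2 s.f., so the result keeps min(3, 2) = 2 s.f.
Rounded to 2 significant figures: 19 m.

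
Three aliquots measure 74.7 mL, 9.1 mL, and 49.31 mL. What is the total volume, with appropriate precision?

133.1 mL

74.7 mL + 9.1 mL + 49.31 mL = 133.11 mL.
Addition/subtraction keeps the fewest decimal places: 74.7 → 1 decimal place, 9.1 → 1 decimal place, 49.31 → 2 decimal places; limit is 1.
Rounded to 1 decimal place: 133.1 mL.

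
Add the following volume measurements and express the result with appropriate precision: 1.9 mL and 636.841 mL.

1.9 mL + 636.841 mL = 638.741 mL.
Addition/subtraction keeps the fewest decimal places: 1.9 → 1 decimal place, 636.841 → 3 decimal places; limit is 1.
Rounded to 1 decimal place: 638.7 mL.

638.7 mL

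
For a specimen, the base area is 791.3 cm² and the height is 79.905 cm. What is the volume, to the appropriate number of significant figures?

6.323 × 10⁴ cm³

volume = 791.3 cm² × 79.905 cm = 63228.8265 cm³.
791.3 has 4 significant figures; 79.905 has 5.
Division/multiplication keeps the fewest: 4 significant figures.
Rounded: 6.323 × 10⁴ cm³.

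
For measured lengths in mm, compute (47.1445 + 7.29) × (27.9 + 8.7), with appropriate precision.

47.1445 + 7.29 = 54.4345, limited to 2 d.p. → 4 s.f.; 27.9 + 8.7 = 36.6, limited to 1 d.p. → 3 s.f.
Carrying full precision, 54.4345 × 36.6 = 1992.3027; keep min(4, 3) = 3 s.f.
Rounded to 3 significant figures: 1.99 × 10^3 mm².

1.99 × 10^3 mm²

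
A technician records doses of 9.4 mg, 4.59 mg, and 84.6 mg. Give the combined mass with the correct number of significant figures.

98.6 mg

9.4 mg + 4.59 mg + 84.6 mg = 98.59 mg.
Addition/subtraction keeps the fewest decimal places: 9.4 → 1 decimal place, 4.59 → 2 decimal places, 84.6 → 1 decimal place; limit is 1.
Rounded to 1 decimal place: 98.6 mg.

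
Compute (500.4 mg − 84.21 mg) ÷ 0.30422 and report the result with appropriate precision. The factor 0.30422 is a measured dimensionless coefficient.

1.368 × 10³ mg

500.4 mg − 84.21 mg = 416.19 mg; the difference is limited to 1 decimal place (4 s.f.).
Carrying full precision, 416.19 ÷ 0.30422 = 1368.0560121… mg; 0.30422 has 5 s.f., so the result keeps min(4, 5) = 4 s.f.
Rounded to 4 significant figures: 1.368 × 10³ mg.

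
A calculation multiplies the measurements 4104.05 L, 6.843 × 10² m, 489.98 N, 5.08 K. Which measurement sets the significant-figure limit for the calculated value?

4104.05 L → 6 s.f.; 6.843 × 10² m → 4 s.f.; 489.98 N → 5 s.f.; 5.08 K → 3 s.f.
The fewest is 3 significant figures, from 5.08 K.

5.08 K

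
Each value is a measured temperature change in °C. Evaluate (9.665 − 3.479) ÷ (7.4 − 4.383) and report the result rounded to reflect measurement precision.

2.1

9.665 − 3.479 = 6.186, limited to 3 d.p. → 4 s.f.; 7.4 − 4.383 = 3.017, limited to 1 d.p. → 2 s.f.
Carrying full precision, 6.186 ÷ 3.017 = 2.05038117335…; keep min(4, 2) = 2 s.f.
Rounded to 2 significant figures: 2.1.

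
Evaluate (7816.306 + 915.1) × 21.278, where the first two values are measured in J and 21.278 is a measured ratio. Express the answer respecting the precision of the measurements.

7816.306 J + 915.1 J = 8731.406 J; the sum is limited to 1 decimal place (5 s.f.).
Carrying full precision, 8731.406 × 21.278 = 185786.856868 J; 21.278 has 5 s.f., so the result keeps min(5, 5) = 5 s.f.
Rounded to 5 significant figures: 1.8579 × 10⁵ J.

1.8579 × 10⁵ J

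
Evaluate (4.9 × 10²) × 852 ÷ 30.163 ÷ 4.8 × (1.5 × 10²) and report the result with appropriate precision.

4.3 × 10⁵

(4.9 × 10²) × 852 ÷ 30.163 ÷ 4.8 × (1.5 × 10²) = 432524.947784…
Multiplication/division keeps the fewest significant figures: 4.9 × 10² → 2 s.f., 852 → 3 s.f., 30.163 → 5 s.f., 4.8 → 2 s.f., 1.5 × 10² → 2 s.f.; limit is 2.
Rounded to 2 significant figures: 4.3 × 10⁵.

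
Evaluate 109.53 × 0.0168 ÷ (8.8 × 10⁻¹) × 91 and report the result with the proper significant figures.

109.53 × 0.0168 ÷ (8.8 × 10⁻¹) × 91 = 190.283481818…
Multiplication/division keeps the fewest significant figures: 109.53 → 5 s.f., 0.0168 → 3 s.f., 8.8 × 10⁻¹ → 2 s.f., 91 → 2 s.f.; limit is 2.
Rounded to 2 significant figures: 1.9 × 10².

1.9 × 10²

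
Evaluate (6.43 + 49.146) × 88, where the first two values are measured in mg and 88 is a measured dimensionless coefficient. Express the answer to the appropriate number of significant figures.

4.9 × 10^3 mg

6.43 mg + 49.146 mg = 55.576 mg; the sum is limited to 2 decimal places (4 s.f.).
Carrying full precision, 55.576 × 88 = 4890.688 mg; 88 has 2 s.f., so the result keeps min(4, 2) = 2 s.f.
Rounded to 2 significant figures: 4.9 × 10^3 mg.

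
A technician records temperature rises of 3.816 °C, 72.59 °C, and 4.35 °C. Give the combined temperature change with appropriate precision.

3.816 °C + 72.59 °C + 4.35 °C = 80.756 °C.
Addition/subtraction keeps the fewest decimal places: 3.816 → 3 decimal places, 72.59 → 2 decimal places, 4.35 → 2 decimal places; limit is 2.
Rounded to 2 decimal places: 80.76 °C.

80.76 °C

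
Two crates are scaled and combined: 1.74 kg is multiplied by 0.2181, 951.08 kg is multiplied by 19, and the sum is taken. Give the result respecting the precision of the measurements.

1.74 × 0.2181 = 0.379494 → 3.79 × 10^-1 kg (3 s.f., last digit at the 10^-3 place).
951.08 × 19 = 18070.52 → 1.8 × 10^4 kg (2 s.f., last digit at the 10^3 place).
Sum: 18070.899494 kg; keep the coarser place, 10^3.
Result: 1.8 × 10^4 kg.

1.8 × 10^4 kg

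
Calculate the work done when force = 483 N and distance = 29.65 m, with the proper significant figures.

1.43 × 10^4 J

work done = 483 N × 29.65 m = 14320.95 J.
483 has 3 significant figures; 29.65 has 4.
Division/multiplication keeps the fewest: 3 significant figures.
Rounded: 1.43 × 10^4 J.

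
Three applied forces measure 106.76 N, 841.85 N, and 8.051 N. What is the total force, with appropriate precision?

106.76 N + 841.85 N + 8.051 N = 956.661 N.
Addition/subtraction keeps the fewest decimal places: 106.76 → 2 decimal places, 841.85 → 2 decimal places, 8.051 → 3 decimal places; limit is 2.
Rounded to 2 decimal places: 956.66 N.

956.66 N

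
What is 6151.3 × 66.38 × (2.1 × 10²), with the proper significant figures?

6151.3 × 66.38 × (2.1 × 10²) = 85747891.74
Multiplication/division keeps the fewest significant figures: 6151.3 → 5 s.f., 66.38 → 4 s.f., 2.1 × 10² → 2 s.f.; limit is 2.
Rounded to 2 significant figures: 8.6 × 10⁷.

8.6 × 10⁷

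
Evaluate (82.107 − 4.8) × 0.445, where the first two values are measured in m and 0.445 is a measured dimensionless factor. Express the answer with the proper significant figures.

34.4 m

82.107 m − 4.8 m = 77.307 m; the difference is limited to 1 decimal place (3 s.f.).
Carrying full precision, 77.307 × 0.445 = 34.401615 m; 0.445 has 3 s.f., so the result keeps min(3, 3) = 3 s.f.
Rounded to 3 significant figures: 34.4 m.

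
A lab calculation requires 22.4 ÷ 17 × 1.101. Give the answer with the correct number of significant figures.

1.5

22.4 ÷ 17 × 1.101 = 1.45072941176…
Multiplication/division keeps the fewest significant figures: 22.4 → 3 s.f., 17 → 2 s.f., 1.101 → 4 s.f.; limit is 2.
Rounded to 2 significant figures: 1.5.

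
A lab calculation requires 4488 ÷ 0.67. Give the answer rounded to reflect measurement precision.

6.7 × 10^3

4488 ÷ 0.67 = 6698.50746269…
Multiplication/division keeps the fewest significant figures: 4488 → 4 s.f., 0.67 → 2 s.f.; limit is 2.
Rounded to 2 significant figures: 6.7 × 10^3.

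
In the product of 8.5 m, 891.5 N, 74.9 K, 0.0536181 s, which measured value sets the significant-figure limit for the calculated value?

8.5 m

8.5 m → 2 s.f.; 891.5 N → 4 s.f.; 74.9 K → 3 s.f.; 0.0536181 s → 6 s.f.
The fewest is 2 significant figures, from 8.5 m.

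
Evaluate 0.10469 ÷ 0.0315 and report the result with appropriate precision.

0.10469 ÷ 0.0315 = 3.32349206349…
Multiplication/division keeps the fewest significant figures: 0.10469 → 5 s.f., 0.0315 → 3 s.f.; limit is 3.
Rounded to 3 significant figures: 3.32.

3.32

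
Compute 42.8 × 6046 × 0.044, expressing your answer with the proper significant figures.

42.8 × 6046 × 0.044 = 11385.8272
Multiplication/division keeps the fewest significant figures: 42.8 → 3 s.f., 6046 → 4 s.f., 0.044 → 2 s.f.; limit is 2.
Rounded to 2 significant figures: 1.1 × 10⁴.

1.1 × 10⁴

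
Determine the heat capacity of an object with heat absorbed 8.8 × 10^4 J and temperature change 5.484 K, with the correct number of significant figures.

1.6 × 10^4 J/K

heat capacity = 8.8 × 10^4 J ÷ 5.484 K = 16046.6812546… J/K.
8.8 × 10^4 has 2 significant figures; 5.484 has 4.
Division/multiplication keeps the fewest: 2 significant figures.
Rounded: 1.6 × 10^4 J/K.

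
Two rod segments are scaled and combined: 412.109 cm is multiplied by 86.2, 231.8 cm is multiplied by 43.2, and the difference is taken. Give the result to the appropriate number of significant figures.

2.55 × 10⁴ cm

412.109 × 86.2 = 35523.7958 → 3.55 × 10⁴ cm (3 s.f., last digit at the 10^2 place).
231.8 × 43.2 = 10013.76 → 1.00 × 10⁴ cm (3 s.f., last digit at the 10^2 place).
Difference: 25510.0358 cm; keep the coarser place, 10^2.
Result: 2.55 × 10⁴ cm.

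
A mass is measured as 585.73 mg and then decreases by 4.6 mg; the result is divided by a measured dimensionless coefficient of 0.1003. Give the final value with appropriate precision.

5794 mg

585.73 mg − 4.6 mg = 581.13 mg; the difference is limited to 1 decimal place (4 s.f.).
Carrying full precision, 581.13 ÷ 0.1003 = 5793.91824526… mg; 0.1003 has 4 s.f., so the result keeps min(4, 4) = 4 s.f.
Rounded to 4 significant figures: 5794 mg.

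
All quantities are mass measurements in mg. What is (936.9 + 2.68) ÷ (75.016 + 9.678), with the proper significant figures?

936.9 + 2.68 = 939.58, limited to 1 d.p. → 4 s.f.; 75.016 + 9.678 = 84.694, limited to 3 d.p. → 5 s.f.
Carrying full precision, 939.58 ÷ 84.694 = 11.0938201053…; keep min(4, 5) = 4 s.f.
Rounded to 4 significant figures: 11.09.

11.09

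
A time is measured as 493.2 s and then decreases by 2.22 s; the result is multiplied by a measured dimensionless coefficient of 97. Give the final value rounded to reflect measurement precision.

493.2 s − 2.22 s = 490.98 s; the difference is limited to 1 decimal place (4 s.f.).
Carrying full precision, 490.98 × 97 = 47625.06 s; 97 has 2 s.f., so the result keeps min(4, 2) = 2 s.f.
Rounded to 2 significant figures: 4.8 × 10⁴ s.

4.8 × 10⁴ s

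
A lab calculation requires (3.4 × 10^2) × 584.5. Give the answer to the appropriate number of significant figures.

2.0 × 10^5

(3.4 × 10^2) × 584.5 = 198730
Multiplication/division keeps the fewest significant figures: 3.4 × 10^2 → 2 s.f., 584.5 → 4 s.f.; limit is 2.
Rounded to 2 significant figures: 2.0 × 10^5.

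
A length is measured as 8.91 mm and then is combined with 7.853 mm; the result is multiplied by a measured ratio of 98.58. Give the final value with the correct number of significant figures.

8.91 mm + 7.853 mm = 16.763 mm; the sum is limited to 2 decimal places (4 s.f.).
Carrying full precision, 16.763 × 98.58 = 1652.49654 mm; 98.58 has 4 s.f., so the result keeps min(4, 4) = 4 s.f.
Rounded to 4 significant figures: 1652 mm.

1652 mm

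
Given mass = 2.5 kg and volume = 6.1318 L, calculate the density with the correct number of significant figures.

0.41 kg/L

density = 2.5 kg ÷ 6.1318 L = 0.407710623308… kg/L.
2.5 has 2 significant figures; 6.1318 has 5.
Division/multiplication keeps the fewest: 2 significant figures.
Rounded: 0.41 kg/L.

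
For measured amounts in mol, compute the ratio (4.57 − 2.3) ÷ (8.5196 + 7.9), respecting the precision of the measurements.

0.14

4.57 − 2.3 = 2.27, limited to 1 d.p. → 2 s.f.; 8.5196 + 7.9 = 16.4196, limited to 1 d.p. → 3 s.f.
Carrying full precision, 2.27 ÷ 16.4196 = 0.138249409243…; keep min(2, 3) = 2 s.f.
Rounded to 2 significant figures: 0.14.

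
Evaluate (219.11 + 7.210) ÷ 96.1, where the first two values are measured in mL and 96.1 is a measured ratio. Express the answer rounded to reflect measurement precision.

2.36 mL

219.11 mL + 7.210 mL = 226.320 mL; the sum is limited to 2 decimal places (5 s.f.).
Carrying full precision, 226.320 ÷ 96.1 = 2.35504682622… mL; 96.1 has 3 s.f., so the result keeps min(5, 3) = 3 s.f.
Rounded to 3 significant figures: 2.36 mL.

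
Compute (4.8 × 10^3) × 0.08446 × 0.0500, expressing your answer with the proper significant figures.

2.0 × 10^1

(4.8 × 10^3) × 0.08446 × 0.0500 = 20.2704
Multiplication/division keeps the fewest significant figures: 4.8 × 10^3 → 2 s.f., 0.08446 → 4 s.f., 0.0500 → 3 s.f.; limit is 2.
Rounded to 2 significant figures: 2.0 × 10^1.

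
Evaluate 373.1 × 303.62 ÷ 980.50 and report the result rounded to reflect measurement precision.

115.5

373.1 × 303.62 ÷ 980.50 = 115.533525752…
Multiplication/division keeps the fewest significant figures: 373.1 → 4 s.f., 303.62 → 5 s.f., 980.50 → 5 s.f.; limit is 4.
Rounded to 4 significant figures: 115.5.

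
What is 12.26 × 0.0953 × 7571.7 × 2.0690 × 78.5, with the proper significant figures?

12.26 × 0.0953 × 7571.7 × 2.0690 × 78.5 = 1436835.05993…
Multiplication/division keeps the fewest significant figures: 12.26 → 4 s.f., 0.0953 → 3 s.f., 7571.7 → 5 s.f., 2.0690 → 5 s.f., 78.5 → 3 s.f.; limit is 3.
Rounded to 3 significant figures: 1.44 × 10⁶.

1.44 × 10⁶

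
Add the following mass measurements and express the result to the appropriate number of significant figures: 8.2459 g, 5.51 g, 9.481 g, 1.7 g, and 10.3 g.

8.2459 g + 5.51 g + 9.481 g + 1.7 g + 10.3 g = 35.2369 g.
Addition/subtraction keeps the fewest decimal places: 8.2459 → 4 decimal places, 5.51 → 2 decimal places, 9.481 → 3 decimal places, 1.7 → 1 decimal place, 10.3 → 1 decimal place; limit is 1.
Rounded to 1 decimal place: 35.2 g.

35.2 g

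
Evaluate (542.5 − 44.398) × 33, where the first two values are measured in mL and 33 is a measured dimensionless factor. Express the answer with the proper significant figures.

542.5 mL − 44.398 mL = 498.102 mL; the difference is limited to 1 decimal place (4 s.f.).
Carrying full precision, 498.102 × 33 = 16437.366 mL; 33 has 2 s.f., so the result keeps min(4, 2) = 2 s.f.
Rounded to 2 significant figures: 1.6 × 10^4 mL.

1.6 × 10^4 mL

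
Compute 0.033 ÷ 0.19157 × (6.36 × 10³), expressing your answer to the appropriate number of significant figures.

0.033 ÷ 0.19157 × (6.36 × 10³) = 1095.57863966…
Multiplication/division keeps the fewest significant figures: 0.033 → 2 s.f., 0.19157 → 5 s.f., 6.36 × 10³ → 3 s.f.; limit is 2.
Rounded to 2 significant figures: 1.1 × 10³.

1.1 × 10³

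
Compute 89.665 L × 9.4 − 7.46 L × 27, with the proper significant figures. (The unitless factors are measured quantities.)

6.4 × 10^2 L

89.665 × 9.4 = 842.851 → 8.4 × 10^2 L (2 s.f., last digit at the 10^1 place).
7.46 × 27 = 201.42 → 2.0 × 10^2 L (2 s.f., last digit at the 10^1 place).
Difference: 641.431 L; keep the coarser place, 10^1.
Result: 6.4 × 10^2 L.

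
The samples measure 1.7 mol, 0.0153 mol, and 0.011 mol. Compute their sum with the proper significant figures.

1.7 mol + 0.0153 mol + 0.011 mol = 1.7263 mol.
Addition/subtraction keeps the fewest decimal places: 1.7 → 1 decimal place, 0.0153 → 4 decimal places, 0.011 → 3 decimal places; limit is 1.
Rounded to 1 decimal place: 1.7 mol.

1.7 mol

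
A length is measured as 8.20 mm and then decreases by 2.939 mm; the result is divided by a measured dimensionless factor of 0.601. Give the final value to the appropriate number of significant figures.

8.20 mm − 2.939 mm = 5.261 mm; the difference is limited to 2 decimal places (3 s.f.).
Carrying full precision, 5.261 ÷ 0.601 = 8.7537437604… mm; 0.601 has 3 s.f., so the result keeps min(3, 3) = 3 s.f.
Rounded to 3 significant figures: 8.75 mm.

8.75 mm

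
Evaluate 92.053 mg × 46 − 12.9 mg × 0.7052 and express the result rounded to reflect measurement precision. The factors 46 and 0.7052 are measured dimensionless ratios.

4.2 × 10^3 mg

92.053 × 46 = 4234.438 → 4.2 × 10^3 mg (2 s.f., last digit at the 10^2 place).
12.9 × 0.7052 = 9.09708 → 9.10 mg (3 s.f., last digit at the 10^-2 place).
Difference: 4225.34092 mg; keep the coarser place, 10^2.
Result: 4.2 × 10^3 mg.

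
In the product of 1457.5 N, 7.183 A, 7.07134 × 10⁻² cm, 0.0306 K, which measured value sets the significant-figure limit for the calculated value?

1457.5 N → 5 s.f.; 7.183 A → 4 s.f.; 7.07134 × 10⁻² cm → 6 s.f.; 0.0306 K → 3 s.f.
The fewest is 3 significant figures, from 0.0306 K.

0.0306 K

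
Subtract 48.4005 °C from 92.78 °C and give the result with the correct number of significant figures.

44.38 °C

92.78 °C − 48.4005 °C = 44.3795 °C.
Addition/subtraction keeps the fewest decimal places: 92.78 → 2 decimal places, 48.4005 → 4 decimal places; limit is 2.
Rounded to 2 decimal places: 44.38 °C.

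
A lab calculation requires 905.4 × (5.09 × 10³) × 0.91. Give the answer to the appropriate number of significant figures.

905.4 × (5.09 × 10³) × 0.91 = 4193722.26
Multiplication/division keeps the fewest significant figures: 905.4 → 4 s.f., 5.09 × 10³ → 3 s.f., 0.91 → 2 s.f.; limit is 2.
Rounded to 2 significant figures: 4.2 × 10⁶.

4.2 × 10⁶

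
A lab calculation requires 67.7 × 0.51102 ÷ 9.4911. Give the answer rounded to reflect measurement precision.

67.7 × 0.51102 ÷ 9.4911 = 3.64510478238…
Multiplication/division keeps the fewest significant figures: 67.7 → 3 s.f., 0.51102 → 5 s.f., 9.4911 → 5 s.f.; limit is 3.
Rounded to 3 significant figures: 3.65.

3.65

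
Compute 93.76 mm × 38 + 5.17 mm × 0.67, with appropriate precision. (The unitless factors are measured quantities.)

93.76 × 38 = 3562.88 → 3.6 × 10³ mm (2 s.f., last digit at the 10^2 place).
5.17 × 0.67 = 3.4639 → 3.5 mm (2 s.f., last digit at the 10^-1 place).
Sum: 3566.3439 mm; keep the coarser place, 10^2.
Result: 3.6 × 10³ mm.

3.6 × 10³ mm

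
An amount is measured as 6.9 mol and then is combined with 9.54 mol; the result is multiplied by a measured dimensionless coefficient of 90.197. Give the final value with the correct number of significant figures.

1.48 × 10^3 mol

6.9 mol + 9.54 mol = 16.44 mol; the sum is limited to 1 decimal place (3 s.f.).
Carrying full precision, 16.44 × 90.197 = 1482.83868 mol; 90.197 has 5 s.f., so the result keeps min(3, 5) = 3 s.f.
Rounded to 3 significant figures: 1.48 × 10^3 mol.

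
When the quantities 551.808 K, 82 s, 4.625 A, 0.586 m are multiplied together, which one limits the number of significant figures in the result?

551.808 K → 6 s.f.; 82 s → 2 s.f.; 4.625 A → 4 s.f.; 0.586 m → 3 s.f.
The fewest is 2 significant figures, from 82 s.

82 s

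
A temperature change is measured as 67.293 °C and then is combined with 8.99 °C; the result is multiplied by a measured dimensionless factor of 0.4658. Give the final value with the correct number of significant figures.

35.53 °C

67.293 °C + 8.99 °C = 76.283 °C; the sum is limited to 2 decimal places (4 s.f.).
Carrying full precision, 76.283 × 0.4658 = 35.5326214 °C; 0.4658 has 4 s.f., so the result keeps min(4, 4) = 4 s.f.
Rounded to 4 significant figures: 35.53 °C.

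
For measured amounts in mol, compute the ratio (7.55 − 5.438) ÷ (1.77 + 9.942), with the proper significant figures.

0.180

7.55 − 5.438 = 2.112, limited to 2 d.p. → 3 s.f.; 1.77 + 9.942 = 11.712, limited to 2 d.p. → 4 s.f.
Carrying full precision, 2.112 ÷ 11.712 = 0.180327868852…; keep min(3, 4) = 3 s.f.
Rounded to 3 significant figures: 0.180.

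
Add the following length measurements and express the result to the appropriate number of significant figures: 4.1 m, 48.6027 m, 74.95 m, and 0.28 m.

4.1 m + 48.6027 m + 74.95 m + 0.28 m = 127.9327 m.
Addition/subtraction keeps the fewest decimal places: 4.1 → 1 decimal place, 48.6027 → 4 decimal places, 74.95 → 2 decimal places, 0.28 → 2 decimal places; limit is 1.
Rounded to 1 decimal place: 1.279 × 10² m.

1.279 × 10² m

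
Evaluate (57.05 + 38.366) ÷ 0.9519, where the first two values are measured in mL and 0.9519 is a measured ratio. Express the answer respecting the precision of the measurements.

100.2 mL

57.05 mL + 38.366 mL = 95.416 mL; the sum is limited to 2 decimal places (4 s.f.).
Carrying full precision, 95.416 ÷ 0.9519 = 100.237419897… mL; 0.9519 has 4 s.f., so the result keeps min(4, 4) = 4 s.f.
Rounded to 4 significant figures: 100.2 mL.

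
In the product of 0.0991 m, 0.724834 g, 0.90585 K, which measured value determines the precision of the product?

0.0991 m → 3 s.f.; 0.724834 g → 6 s.f.; 0.90585 K → 5 s.f.
The fewest is 3 significant figures, from 0.0991 m.

0.0991 m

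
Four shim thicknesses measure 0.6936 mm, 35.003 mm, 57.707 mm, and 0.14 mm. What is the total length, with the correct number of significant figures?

0.6936 mm + 35.003 mm + 57.707 mm + 0.14 mm = 93.5436 mm.
Addition/subtraction keeps the fewest decimal places: 0.6936 → 4 decimal places, 35.003 → 3 decimal places, 57.707 → 3 decimal places, 0.14 → 2 decimal places; limit is 2.
Rounded to 2 decimal places: 93.54 mm.

93.54 mm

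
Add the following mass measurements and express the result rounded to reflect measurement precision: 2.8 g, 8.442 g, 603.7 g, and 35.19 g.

2.8 g + 8.442 g + 603.7 g + 35.19 g = 650.132 g.
Addition/subtraction keeps the fewest decimal places: 2.8 → 1 decimal place, 8.442 → 3 decimal places, 603.7 → 1 decimal place, 35.19 → 2 decimal places; limit is 1.
Rounded to 1 decimal place: 650.1 g.

650.1 g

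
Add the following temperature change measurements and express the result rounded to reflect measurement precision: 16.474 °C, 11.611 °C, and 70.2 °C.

16.474 °C + 11.611 °C + 70.2 °C = 98.285 °C.
Addition/subtraction keeps the fewest decimal places: 16.474 → 3 decimal places, 11.611 → 3 decimal places, 70.2 → 1 decimal place; limit is 1.
Rounded to 1 decimal place: 98.3 °C.

98.3 °C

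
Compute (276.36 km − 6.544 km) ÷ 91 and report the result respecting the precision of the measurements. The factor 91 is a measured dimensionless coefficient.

3.0 km

276.36 km − 6.544 km = 269.816 km; the difference is limited to 2 decimal places (5 s.f.).
Carrying full precision, 269.816 ÷ 91 = 2.96501098901… km; 91 has 2 s.f., so the result keeps min(5, 2) = 2 s.f.
Rounded to 2 significant figures: 3.0 km.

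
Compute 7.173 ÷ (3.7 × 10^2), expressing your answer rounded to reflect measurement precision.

7.173 ÷ (3.7 × 10^2) = 0.0193864864865…
Multiplication/division keeps the fewest significant figures: 7.173 → 4 s.f., 3.7 × 10^2 → 2 s.f.; limit is 2.
Rounded to 2 significant figures: 0.019.

0.019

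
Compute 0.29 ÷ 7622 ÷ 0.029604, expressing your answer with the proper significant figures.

0.29 ÷ 7622 ÷ 0.029604 = 0.00128522350001…
Multiplication/division keeps the fewest significant figures: 0.29 → 2 s.f., 7622 → 4 s.f., 0.029604 → 5 s.f.; limit is 2.
Rounded to 2 significant figures: 0.0013.

0.0013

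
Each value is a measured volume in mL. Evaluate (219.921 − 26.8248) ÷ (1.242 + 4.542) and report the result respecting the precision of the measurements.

33.38

219.921 − 26.8248 = 193.0962, limited to 3 d.p. → 6 s.f.; 1.242 + 4.542 = 5.784, limited to 3 d.p. → 4 s.f.
Carrying full precision, 193.0962 ÷ 5.784 = 33.3845435685…; keep min(6, 4) = 4 s.f.
Rounded to 4 significant figures: 33.38.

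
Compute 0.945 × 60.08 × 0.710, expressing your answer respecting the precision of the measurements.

0.945 × 60.08 × 0.710 = 40.310676
Multiplication/division keeps the fewest significant figures: 0.945 → 3 s.f., 60.08 → 4 s.f., 0.710 → 3 s.f.; limit is 3.
Rounded to 3 significant figures: 40.3.

40.3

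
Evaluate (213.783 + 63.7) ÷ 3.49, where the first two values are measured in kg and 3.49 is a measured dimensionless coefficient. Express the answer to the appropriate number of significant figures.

79.5 kg

213.783 kg + 63.7 kg = 277.483 kg; the sum is limited to 1 decimal place (4 s.f.).
Carrying full precision, 277.483 ÷ 3.49 = 79.5080229226… kg; 3.49 has 3 s.f., so the result keeps min(4, 3) = 3 s.f.
Rounded to 3 significant figures: 79.5 kg.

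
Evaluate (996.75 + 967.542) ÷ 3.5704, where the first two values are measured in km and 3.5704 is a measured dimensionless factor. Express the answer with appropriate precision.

996.75 km + 967.542 km = 1964.292 km; the sum is limited to 2 decimal places (6 s.f.).
Carrying full precision, 1964.292 ÷ 3.5704 = 550.160206139… km; 3.5704 has 5 s.f., so the result keeps min(6, 5) = 5 s.f.
Rounded to 5 significant figures: 550.16 km.

550.16 km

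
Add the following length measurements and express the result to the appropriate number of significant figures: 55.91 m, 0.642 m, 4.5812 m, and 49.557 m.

55.91 m + 0.642 m + 4.5812 m + 49.557 m = 110.6902 m.
Addition/subtraction keeps the fewest decimal places: 55.91 → 2 decimal places, 0.642 → 3 decimal places, 4.5812 → 4 decimal places, 49.557 → 3 decimal places; limit is 2.
Rounded to 2 decimal places: 110.69 m.

110.69 m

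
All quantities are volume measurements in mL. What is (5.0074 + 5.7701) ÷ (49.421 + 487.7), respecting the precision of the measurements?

5.0074 + 5.7701 = 10.7775, limited to 4 d.p. → 6 s.f.; 49.421 + 487.7 = 537.121, limited to 1 d.p. → 4 s.f.
Carrying full precision, 10.7775 ÷ 537.121 = 0.0200653111682…; keep min(6, 4) = 4 s.f.
Rounded to 4 significant figures: 0.02007.

0.02007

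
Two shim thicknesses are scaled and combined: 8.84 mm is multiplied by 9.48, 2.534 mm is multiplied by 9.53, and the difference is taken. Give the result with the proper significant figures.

59.7 mm

8.84 × 9.48 = 83.8032 → 83.8 mm (3 s.f., last digit at the 10^-1 place).
2.534 × 9.53 = 24.14902 → 24.1 mm (3 s.f., last digit at the 10^-1 place).
Difference: 59.65418 mm; keep the coarser place, 10^-1.
Result: 59.7 mm.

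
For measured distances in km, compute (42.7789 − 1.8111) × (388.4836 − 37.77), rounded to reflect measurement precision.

42.7789 − 1.8111 = 40.9678, limited to 4 d.p. → 6 s.f.; 388.4836 − 37.77 = 350.7136, limited to 2 d.p. → 5 s.f.
Carrying full precision, 40.9678 × 350.7136 = 14367.9646221…; keep min(6, 5) = 5 s.f.
Rounded to 5 significant figures: 14368 km².

14368 km²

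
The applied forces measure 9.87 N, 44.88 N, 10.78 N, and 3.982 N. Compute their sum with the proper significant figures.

9.87 N + 44.88 N + 10.78 N + 3.982 N = 69.512 N.
Addition/subtraction keeps the fewest decimal places: 9.87 → 2 decimal places, 44.88 → 2 decimal places, 10.78 → 2 decimal places, 3.982 → 3 decimal places; limit is 2.
Rounded to 2 decimal places: 69.51 N.

69.51 N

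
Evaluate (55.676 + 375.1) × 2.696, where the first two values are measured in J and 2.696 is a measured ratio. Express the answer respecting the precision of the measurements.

55.676 J + 375.1 J = 430.776 J; the sum is limited to 1 decimal place (4 s.f.).
Carrying full precision, 430.776 × 2.696 = 1161.372096 J; 2.696 has 4 s.f., so the result keeps min(4, 4) = 4 s.f.
Rounded to 4 significant figures: 1161 J.

1161 J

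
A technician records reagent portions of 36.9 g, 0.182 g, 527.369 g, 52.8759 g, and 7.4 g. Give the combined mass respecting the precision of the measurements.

36.9 g + 0.182 g + 527.369 g + 52.8759 g + 7.4 g = 624.7269 g.
Addition/subtraction keeps the fewest decimal places: 36.9 → 1 decimal place, 0.182 → 3 decimal places, 527.369 → 3 decimal places, 52.8759 → 4 decimal places, 7.4 → 1 decimal place; limit is 1.
Rounded to 1 decimal place: 624.7 g.

624.7 g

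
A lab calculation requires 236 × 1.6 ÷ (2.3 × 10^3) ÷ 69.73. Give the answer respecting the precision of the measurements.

236 × 1.6 ÷ (2.3 × 10^3) ÷ 69.73 = 0.00235442296061…
Multiplication/division keeps the fewest significant figures: 236 → 3 s.f., 1.6 → 2 s.f., 2.3 × 10^3 → 2 s.f., 69.73 → 4 s.f.; limit is 2.
Rounded to 2 significant figures: 0.0024.

0.0024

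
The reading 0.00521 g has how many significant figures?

0.00521: leading zeros are not significant.

3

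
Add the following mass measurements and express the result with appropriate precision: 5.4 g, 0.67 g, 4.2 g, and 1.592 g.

5.4 g + 0.67 g + 4.2 g + 1.592 g = 11.862 g.
Addition/subtraction keeps the fewest decimal places: 5.4 → 1 decimal place, 0.67 → 2 decimal places, 4.2 → 1 decimal place, 1.592 → 3 decimal places; limit is 1.
Rounded to 1 decimal place: 11.9 g.

11.9 g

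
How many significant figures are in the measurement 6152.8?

6152.8: every digit is nonzero and significant.

5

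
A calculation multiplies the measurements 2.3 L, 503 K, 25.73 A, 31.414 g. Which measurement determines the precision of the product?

2.3 L → 2 s.f.; 503 K → 3 s.f.; 25.73 A → 4 s.f.; 31.414 g → 5 s.f.
The fewest is 2 significant figures, from 2.3 L.

2.3 L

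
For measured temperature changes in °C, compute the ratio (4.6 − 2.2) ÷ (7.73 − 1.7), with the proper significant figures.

0.40

4.6 − 2.2 = 2.4, limited to 1 d.p. → 2 s.f.; 7.73 − 1.7 = 6.03, limited to 1 d.p. → 2 s.f.
Carrying full precision, 2.4 ÷ 6.03 = 0.398009950249…; keep min(2, 2) = 2 s.f.
Rounded to 2 significant figures: 0.40.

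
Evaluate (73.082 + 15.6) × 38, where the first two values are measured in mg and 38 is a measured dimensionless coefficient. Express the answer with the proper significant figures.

3.4 × 10³ mg

73.082 mg + 15.6 mg = 88.682 mg; the sum is limited to 1 decimal place (3 s.f.).
Carrying full precision, 88.682 × 38 = 3369.916 mg; 38 has 2 s.f., so the result keeps min(3, 2) = 2 s.f.
Rounded to 2 significant figures: 3.4 × 10³ mg.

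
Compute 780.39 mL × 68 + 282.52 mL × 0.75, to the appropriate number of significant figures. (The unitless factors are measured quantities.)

780.39 × 68 = 53066.52 → 5.3 × 10⁴ mL (2 s.f., last digit at the 10^3 place).
282.52 × 0.75 = 211.89 → 2.1 × 10² mL (2 s.f., last digit at the 10^1 place).
Sum: 53278.41 mL; keep the coarser place, 10^3.
Result: 5.3 × 10⁴ mL.

5.3 × 10⁴ mL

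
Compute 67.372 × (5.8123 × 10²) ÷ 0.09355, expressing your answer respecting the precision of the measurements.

67.372 × (5.8123 × 10²) ÷ 0.09355 = 418585.008658…
Multiplication/division keeps the fewest significant figures: 67.372 → 5 s.f., 5.8123 × 10² → 5 s.f., 0.09355 → 4 s.f.; limit is 4.
Rounded to 4 significant figures: 4.186 × 10⁵.

4.186 × 10⁵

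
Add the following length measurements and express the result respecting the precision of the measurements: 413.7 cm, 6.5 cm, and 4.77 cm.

413.7 cm + 6.5 cm + 4.77 cm = 424.97 cm.
Addition/subtraction keeps the fewest decimal places: 413.7 → 1 decimal place, 6.5 → 1 decimal place, 4.77 → 2 decimal places; limit is 1.
Rounded to 1 decimal place: 425.0 cm.

425.0 cm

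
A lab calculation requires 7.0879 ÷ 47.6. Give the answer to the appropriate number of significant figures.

7.0879 ÷ 47.6 = 0.148905462185…
Multiplication/division keeps the fewest significant figures: 7.0879 → 5 s.f., 47.6 → 3 s.f.; limit is 3.
Rounded to 3 significant figures: 0.149.

0.149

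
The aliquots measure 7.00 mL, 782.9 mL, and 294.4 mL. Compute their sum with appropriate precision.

7.00 mL + 782.9 mL + 294.4 mL = 1084.30 mL.
Addition/subtraction keeps the fewest decimal places: 7.00 → 2 decimal places, 782.9 → 1 decimal place, 294.4 → 1 decimal place; limit is 1.
Rounded to 1 decimal place: 1084.3 mL.

1084.3 mL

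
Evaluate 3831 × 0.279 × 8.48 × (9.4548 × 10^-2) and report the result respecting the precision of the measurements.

857

3831 × 0.279 × 8.48 × (9.4548 × 10^-2) = 856.967898937…
Multiplication/division keeps the fewest significant figures: 3831 → 4 s.f., 0.279 → 3 s.f., 8.48 → 3 s.f., 9.4548 × 10^-2 → 5 s.f.; limit is 3.
Rounded to 3 significant figures: 857.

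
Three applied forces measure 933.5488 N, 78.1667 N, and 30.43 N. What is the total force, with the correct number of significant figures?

1.04215 × 10³ N

933.5488 N + 78.1667 N + 30.43 N = 1042.1455 N.
Addition/subtraction keeps the fewest decimal places: 933.5488 → 4 decimal places, 78.1667 → 4 decimal places, 30.43 → 2 decimal places; limit is 2.
Rounded to 2 decimal places: 1.04215 × 10³ N.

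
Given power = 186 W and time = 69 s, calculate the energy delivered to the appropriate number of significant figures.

energy delivered = 186 W × 69 s = 12834 J.
186 has 3 significant figures; 69 has 2.
Division/multiplication keeps the fewest: 2 significant figures.
Rounded: 1.3 × 10⁴ J.

1.3 × 10⁴ J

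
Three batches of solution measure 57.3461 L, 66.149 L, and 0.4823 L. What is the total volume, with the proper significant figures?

123.977 L

57.3461 L + 66.149 L + 0.4823 L = 123.9774 L.
Addition/subtraction keeps the fewest decimal places: 57.3461 → 4 decimal places, 66.149 → 3 decimal places, 0.4823 → 4 decimal places; limit is 3.
Rounded to 3 decimal places: 123.977 L.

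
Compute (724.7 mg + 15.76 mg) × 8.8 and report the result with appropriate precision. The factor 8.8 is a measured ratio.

6.5 × 10³ mg

724.7 mg + 15.76 mg = 740.46 mg; the sum is limited to 1 decimal place (4 s.f.).
Carrying full precision, 740.46 × 8.8 = 6516.048 mg; 8.8 has 2 s.f., so the result keeps min(4, 2) = 2 s.f.
Rounded to 2 significant figures: 6.5 × 10³ mg.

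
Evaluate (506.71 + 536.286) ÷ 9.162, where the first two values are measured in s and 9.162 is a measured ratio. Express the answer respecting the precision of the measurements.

506.71 s + 536.286 s = 1042.996 s; the sum is limited to 2 decimal places (6 s.f.).
Carrying full precision, 1042.996 ÷ 9.162 = 113.839336389… s; 9.162 has 4 s.f., so the result keeps min(6, 4) = 4 s.f.
Rounded to 4 significant figures: 113.8 s.

113.8 s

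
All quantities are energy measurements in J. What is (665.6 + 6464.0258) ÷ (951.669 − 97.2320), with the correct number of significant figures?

665.6 + 6464.0258 = 7129.6258, limited to 1 d.p. → 5 s.f.; 951.669 − 97.2320 = 854.4370, limited to 3 d.p. → 6 s.f.
Carrying full precision, 7129.6258 ÷ 854.4370 = 8.34423813575…; keep min(5, 6) = 5 s.f.
Rounded to 5 significant figures: 8.3442.

8.3442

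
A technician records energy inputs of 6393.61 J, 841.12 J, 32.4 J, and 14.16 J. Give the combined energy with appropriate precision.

7281.3 J

6393.61 J + 841.12 J + 32.4 J + 14.16 J = 7281.29 J.
Addition/subtraction keeps the fewest decimal places: 6393.61 → 2 decimal places, 841.12 → 2 decimal places, 32.4 → 1 decimal place, 14.16 → 2 decimal places; limit is 1.
Rounded to 1 decimal place: 7281.3 J.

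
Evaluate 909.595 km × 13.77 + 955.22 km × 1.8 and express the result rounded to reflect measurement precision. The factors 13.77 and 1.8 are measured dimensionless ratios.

1.42 × 10^4 km

909.595 × 13.77 = 12525.12315 → 1.253 × 10^4 km (4 s.f., last digit at the 10^1 place).
955.22 × 1.8 = 1719.396 → 1.7 × 10^3 km (2 s.f., last digit at the 10^2 place).
Sum: 14244.51915 km; keep the coarser place, 10^2.
Result: 1.42 × 10^4 km.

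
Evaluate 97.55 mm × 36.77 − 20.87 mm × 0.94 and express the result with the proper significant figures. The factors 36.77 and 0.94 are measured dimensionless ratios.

3.567 × 10³ mm

97.55 × 36.77 = 3586.9135 → 3587 mm (4 s.f., last digit at the 10^0 place).
20.87 × 0.94 = 19.6178 → 2.0 × 10¹ mm (2 s.f., last digit at the 10^0 place).
Difference: 3567.2957 mm; keep the coarser place, 10^0.
Result: 3.567 × 10³ mm.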